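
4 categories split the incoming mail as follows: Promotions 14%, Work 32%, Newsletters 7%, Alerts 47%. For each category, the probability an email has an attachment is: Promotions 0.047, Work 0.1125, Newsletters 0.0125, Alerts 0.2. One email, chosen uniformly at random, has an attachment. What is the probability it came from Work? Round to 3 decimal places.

Unnormalized posteriors (prior × likelihood):
  Promotions: 0.14 × 0.047 = 0.00658
  Work: 0.32 × 0.1125 = 0.036
  Newsletters: 0.07 × 0.0125 = 0.000875
  Alerts: 0.47 × 0.2 = 0.094
Total = 0.137455.
P(Work | evidence) = 0.036 / 0.137455 ≈ 0.262.

0.262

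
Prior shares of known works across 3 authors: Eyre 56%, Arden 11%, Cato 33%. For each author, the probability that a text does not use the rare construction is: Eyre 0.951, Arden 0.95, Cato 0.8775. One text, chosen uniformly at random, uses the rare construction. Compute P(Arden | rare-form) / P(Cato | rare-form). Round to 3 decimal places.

Taking complements, P(rare-form | each) = Eyre 0.049, Arden 0.05, Cato 0.1225.
Unnormalized posteriors (prior × likelihood):
  Eyre: 0.56 × 0.049 = 0.02744
  Arden: 0.11 × 0.05 = 0.0055
  Cato: 0.33 × 0.1225 = 0.040425
Total = 0.073365.
The ratio is 0.0055 / 0.040425 (the normalizer cancels) = 0.136.

0.136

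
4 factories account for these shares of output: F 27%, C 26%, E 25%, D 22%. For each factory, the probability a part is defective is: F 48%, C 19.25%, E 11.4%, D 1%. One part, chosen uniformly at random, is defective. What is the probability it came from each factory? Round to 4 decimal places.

F 0.6161, C 0.2379, E 0.1355, D 0.0105

By Bayes' rule, posterior ∝ prior × likelihood:
  F: 0.27 × 0.48 = 0.1296
  C: 0.26 × 0.1925 = 0.05005
  E: 0.25 × 0.114 = 0.0285
  D: 0.22 × 0.01 = 0.0022
Sum = 0.21035.
P(F | defective) = 0.1296/0.21035 ≈ 0.6161
P(C | defective) = 0.05005/0.21035 ≈ 0.2379
P(E | defective) = 0.0285/0.21035 ≈ 0.1355
P(D | defective) = 0.0022/0.21035 ≈ 0.0105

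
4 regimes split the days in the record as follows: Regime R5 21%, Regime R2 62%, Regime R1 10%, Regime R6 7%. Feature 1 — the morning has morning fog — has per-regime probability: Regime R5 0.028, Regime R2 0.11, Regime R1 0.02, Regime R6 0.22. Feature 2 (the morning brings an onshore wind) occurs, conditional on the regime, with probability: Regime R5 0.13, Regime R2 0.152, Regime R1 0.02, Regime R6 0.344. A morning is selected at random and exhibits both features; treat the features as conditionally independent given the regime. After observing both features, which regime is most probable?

Regime R2

By Bayes' rule, posterior ∝ prior × likelihood:
  Regime R5: 0.21 × 0.028 × 0.13 = 0.0007644
  Regime R2: 0.62 × 0.11 × 0.152 = 0.0103664
  Regime R1: 0.1 × 0.02 × 0.02 = 0.00004
  Regime R6: 0.07 × 0.22 × 0.344 = 0.0052976
Sum = 0.0164684.
Largest term belongs to Regime R2, so Regime R2 is most probable.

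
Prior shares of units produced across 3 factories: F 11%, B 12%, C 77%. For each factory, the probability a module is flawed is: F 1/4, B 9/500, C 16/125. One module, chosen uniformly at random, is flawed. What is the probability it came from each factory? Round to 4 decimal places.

Compute prior × likelihood for every hypothesis:
  F: 0.11 × 0.25 = 0.0275
  B: 0.12 × 0.018 = 0.00216
  C: 0.77 × 0.128 = 0.09856
Total = 0.12822.
P(F | flawed) = 0.0275/0.12822 ≈ 0.2145
P(B | flawed) = 0.00216/0.12822 ≈ 0.0168
P(C | flawed) = 0.09856/0.12822 ≈ 0.7687
(Check: 0.2145+0.0168+0.7687 = 1.0000.)

F 0.2145, B 0.0168, C 0.7687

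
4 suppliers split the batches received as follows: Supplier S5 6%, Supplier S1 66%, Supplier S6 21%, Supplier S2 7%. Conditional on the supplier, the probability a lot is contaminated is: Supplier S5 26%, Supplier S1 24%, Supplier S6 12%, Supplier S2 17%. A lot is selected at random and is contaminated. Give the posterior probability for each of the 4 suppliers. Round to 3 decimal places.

Unnormalized posteriors (prior × likelihood):
  Supplier S5: 0.06 × 0.26 = 0.0156
  Supplier S1: 0.66 × 0.24 = 0.1584
  Supplier S6: 0.21 × 0.12 = 0.0252
  Supplier S2: 0.07 × 0.17 = 0.0119
Sum = 0.2111.
P(Supplier S5 | contaminated) = 0.0156/0.2111 ≈ 0.074
P(Supplier S1 | contaminated) = 0.1584/0.2111 ≈ 0.750
P(Supplier S6 | contaminated) = 0.0252/0.2111 ≈ 0.119
P(Supplier S2 | contaminated) = 0.0119/0.2111 ≈ 0.056

Supplier S5 0.074, Supplier S1 0.750, Supplier S6 0.119, Supplier S2 0.056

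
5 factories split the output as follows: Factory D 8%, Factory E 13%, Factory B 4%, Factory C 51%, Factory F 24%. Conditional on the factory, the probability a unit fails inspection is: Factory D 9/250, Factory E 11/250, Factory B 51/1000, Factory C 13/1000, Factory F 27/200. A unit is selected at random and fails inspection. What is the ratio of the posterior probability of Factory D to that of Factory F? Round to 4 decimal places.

0.0889

By Bayes' rule, posterior ∝ prior × likelihood:
  Factory D: 0.08 × 0.036 = 0.00288
  Factory E: 0.13 × 0.044 = 0.00572
  Factory B: 0.04 × 0.051 = 0.00204
  Factory C: 0.51 × 0.013 = 0.00663
  Factory F: 0.24 × 0.135 = 0.0324
Sum = 0.04967.
The ratio is 0.00288 / 0.0324 (the normalizer cancels) = 0.0889.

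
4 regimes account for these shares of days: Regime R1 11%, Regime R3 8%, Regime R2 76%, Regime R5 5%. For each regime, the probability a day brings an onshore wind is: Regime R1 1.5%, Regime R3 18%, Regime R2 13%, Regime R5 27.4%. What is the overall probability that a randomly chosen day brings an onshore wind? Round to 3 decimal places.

0.129

By Bayes' rule, posterior ∝ prior × likelihood:
  Regime R1: 0.11 × 0.015 = 0.00165
  Regime R3: 0.08 × 0.18 = 0.0144
  Regime R2: 0.76 × 0.13 = 0.0988
  Regime R5: 0.05 × 0.274 = 0.0137
P(onshore) = 0.00165 + 0.0144 + 0.0988 + 0.0137 = 0.12855 → 0.129.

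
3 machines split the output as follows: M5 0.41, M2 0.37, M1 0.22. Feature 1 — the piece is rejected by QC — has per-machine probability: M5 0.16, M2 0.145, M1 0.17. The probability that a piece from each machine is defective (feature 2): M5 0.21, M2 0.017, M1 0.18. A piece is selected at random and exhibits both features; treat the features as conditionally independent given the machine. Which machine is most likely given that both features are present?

Compute prior × likelihood for every hypothesis:
  M5: 0.41 × 0.16 × 0.21 = 0.013776
  M2: 0.37 × 0.145 × 0.017 = 0.00091205
  M1: 0.22 × 0.17 × 0.18 = 0.006732
Normalizing constant = 0.02142005.
Largest term belongs to M5, so M5 is most probable.

M5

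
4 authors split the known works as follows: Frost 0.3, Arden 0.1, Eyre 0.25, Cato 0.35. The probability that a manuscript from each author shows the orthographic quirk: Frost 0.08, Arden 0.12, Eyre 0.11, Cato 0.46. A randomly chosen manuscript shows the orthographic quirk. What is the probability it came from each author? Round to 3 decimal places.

Frost 0.107, Arden 0.053, Eyre 0.122, Cato 0.717

By Bayes' rule, posterior ∝ prior × likelihood:
  Frost: 0.3 × 0.08 = 0.024
  Arden: 0.1 × 0.12 = 0.012
  Eyre: 0.25 × 0.11 = 0.0275
  Cato: 0.35 × 0.46 = 0.161
Total = 0.2245.
P(Frost | quirk) = 0.024/0.2245 ≈ 0.107
P(Arden | quirk) = 0.012/0.2245 ≈ 0.053
P(Eyre | quirk) = 0.0275/0.2245 ≈ 0.122
P(Cato | quirk) = 0.161/0.2245 ≈ 0.717
(Check: 0.107+0.053+0.122+0.717 = 0.999.)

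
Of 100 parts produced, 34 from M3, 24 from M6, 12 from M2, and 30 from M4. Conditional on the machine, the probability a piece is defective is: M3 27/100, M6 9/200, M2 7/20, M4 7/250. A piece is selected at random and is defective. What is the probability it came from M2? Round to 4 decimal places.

0.2745

Prior × likelihood for each hypothesis:
  M3: 0.34 × 0.27 = 0.0918
  M6: 0.24 × 0.045 = 0.0108
  M2: 0.12 × 0.35 = 0.042
  M4: 0.3 × 0.028 = 0.0084
Sum = 0.153.
P(M2 | evidence) = 0.042 / 0.153 ≈ 0.2745.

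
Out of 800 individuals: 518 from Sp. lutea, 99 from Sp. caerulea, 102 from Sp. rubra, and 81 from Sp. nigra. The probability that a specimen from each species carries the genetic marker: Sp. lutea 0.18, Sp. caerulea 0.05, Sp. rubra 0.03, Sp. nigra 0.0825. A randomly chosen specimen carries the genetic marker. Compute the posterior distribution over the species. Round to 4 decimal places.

Sp. lutea 0.8639, Sp. caerulea 0.0459, Sp. rubra 0.0284, Sp. nigra 0.0619

Compute prior × likelihood for every hypothesis:
  Sp. lutea: 0.6475 × 0.18 = 0.11655
  Sp. caerulea: 0.12375 × 0.05 = 0.0061875
  Sp. rubra: 0.1275 × 0.03 = 0.003825
  Sp. nigra: 0.10125 × 0.0825 = 0.008353125
Normalizing constant = 0.134915625.
P(Sp. lutea | marker) = 0.11655/0.134915625 ≈ 0.8639
P(Sp. caerulea | marker) = 0.0061875/0.134915625 ≈ 0.0459
P(Sp. rubra | marker) = 0.003825/0.134915625 ≈ 0.0284
P(Sp. nigra | marker) = 0.008353125/0.134915625 ≈ 0.0619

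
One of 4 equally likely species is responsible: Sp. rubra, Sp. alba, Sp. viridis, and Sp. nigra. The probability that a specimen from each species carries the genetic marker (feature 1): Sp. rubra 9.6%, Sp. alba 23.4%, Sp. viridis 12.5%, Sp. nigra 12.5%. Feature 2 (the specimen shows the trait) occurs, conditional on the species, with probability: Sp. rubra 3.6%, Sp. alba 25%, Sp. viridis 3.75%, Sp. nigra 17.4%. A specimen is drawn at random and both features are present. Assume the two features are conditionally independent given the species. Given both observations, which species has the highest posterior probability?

Sp. alba

Since the prior is uniform, the posterior is proportional to the likelihood:
  Sp. rubra: 0.096 × 0.036 = 0.003456
  Sp. alba: 0.234 × 0.25 = 0.0585
  Sp. viridis: 0.125 × 0.0375 = 0.0046875
  Sp. nigra: 0.125 × 0.174 = 0.02175
Normalizing constant = 0.0883935.
Largest term belongs to Sp. alba, so Sp. alba is most probable.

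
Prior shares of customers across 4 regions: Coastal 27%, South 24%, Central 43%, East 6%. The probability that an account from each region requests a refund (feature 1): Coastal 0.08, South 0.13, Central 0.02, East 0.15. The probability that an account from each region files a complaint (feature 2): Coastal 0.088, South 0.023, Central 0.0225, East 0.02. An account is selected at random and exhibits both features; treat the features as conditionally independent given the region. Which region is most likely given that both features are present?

Coastal

Prior × likelihood for each hypothesis:
  Coastal: 0.27 × 0.08 × 0.088 = 0.0019008
  South: 0.24 × 0.13 × 0.023 = 0.0007176
  Central: 0.43 × 0.02 × 0.0225 = 0.0001935
  East: 0.06 × 0.15 × 0.02 = 0.00018
Normalizing constant = 0.0029919.
Largest term belongs to Coastal, so Coastal is most probable.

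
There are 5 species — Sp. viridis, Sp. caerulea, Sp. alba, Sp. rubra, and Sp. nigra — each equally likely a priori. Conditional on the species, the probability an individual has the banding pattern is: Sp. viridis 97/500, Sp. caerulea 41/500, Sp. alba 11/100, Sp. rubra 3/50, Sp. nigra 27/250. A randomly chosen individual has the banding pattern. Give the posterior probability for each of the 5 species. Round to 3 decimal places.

Since the prior is uniform, the posterior is proportional to the likelihood:
  Sp. viridis: 0.194
  Sp. caerulea: 0.082
  Sp. alba: 0.11
  Sp. rubra: 0.06
  Sp. nigra: 0.108
Sum = 0.554.
P(Sp. viridis | banded) = 0.194/0.554 ≈ 0.350
P(Sp. caerulea | banded) = 0.082/0.554 ≈ 0.148
P(Sp. alba | banded) = 0.11/0.554 ≈ 0.199
P(Sp. rubra | banded) = 0.06/0.554 ≈ 0.108
P(Sp. nigra | banded) = 0.108/0.554 ≈ 0.195
(Check: 0.350+0.148+0.199+0.108+0.195 = 1.000.)

Sp. viridis 0.350, Sp. caerulea 0.148, Sp. alba 0.199, Sp. rubra 0.108, Sp. nigra 0.195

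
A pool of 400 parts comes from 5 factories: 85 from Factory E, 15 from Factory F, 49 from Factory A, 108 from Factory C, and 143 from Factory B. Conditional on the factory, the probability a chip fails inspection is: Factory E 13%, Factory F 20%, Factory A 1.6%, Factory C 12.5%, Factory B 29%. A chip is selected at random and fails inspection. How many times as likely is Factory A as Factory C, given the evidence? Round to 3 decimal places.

Compute prior × likelihood for every hypothesis:
  Factory E: 0.2125 × 0.13 = 0.027625
  Factory F: 0.0375 × 0.2 = 0.0075
  Factory A: 0.1225 × 0.016 = 0.00196
  Factory C: 0.27 × 0.125 = 0.03375
  Factory B: 0.3575 × 0.29 = 0.103675
Total = 0.17451.
The ratio is 0.00196 / 0.03375 (the normalizer cancels) = 0.058.

0.058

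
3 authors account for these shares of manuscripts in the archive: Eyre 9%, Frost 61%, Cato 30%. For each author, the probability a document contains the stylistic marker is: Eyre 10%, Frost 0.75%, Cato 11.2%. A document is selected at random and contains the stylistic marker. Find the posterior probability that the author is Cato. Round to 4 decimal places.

Unnormalized posteriors (prior × likelihood):
  Eyre: 0.09 × 0.1 = 0.009
  Frost: 0.61 × 0.0075 = 0.004575
  Cato: 0.3 × 0.112 = 0.0336
Sum = 0.047175.
P(Cato | evidence) = 0.0336 / 0.047175 ≈ 0.7122.

0.7122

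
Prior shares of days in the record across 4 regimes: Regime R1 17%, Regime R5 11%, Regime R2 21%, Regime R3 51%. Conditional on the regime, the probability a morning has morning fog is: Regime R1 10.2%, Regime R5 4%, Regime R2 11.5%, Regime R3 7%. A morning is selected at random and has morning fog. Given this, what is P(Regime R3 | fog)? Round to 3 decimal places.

Compute prior × likelihood for every hypothesis:
  Regime R1: 0.17 × 0.102 = 0.01734
  Regime R5: 0.11 × 0.04 = 0.0044
  Regime R2: 0.21 × 0.115 = 0.02415
  Regime R3: 0.51 × 0.07 = 0.0357
Total = 0.08159.
P(Regime R3 | evidence) = 0.0357 / 0.08159 ≈ 0.438.

0.438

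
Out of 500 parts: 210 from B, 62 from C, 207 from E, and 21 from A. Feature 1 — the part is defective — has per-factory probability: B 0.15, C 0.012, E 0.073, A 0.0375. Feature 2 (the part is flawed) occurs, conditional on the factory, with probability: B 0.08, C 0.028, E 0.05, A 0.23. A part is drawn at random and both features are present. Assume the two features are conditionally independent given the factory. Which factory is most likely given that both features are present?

Compute prior × likelihood for every hypothesis:
  B: 0.42 × 0.15 × 0.08 = 0.00504
  C: 0.124 × 0.012 × 0.028 = 0.000041664
  E: 0.414 × 0.073 × 0.05 = 0.0015111
  A: 0.042 × 0.0375 × 0.23 = 0.00036225
Total = 0.006955014.
Largest term belongs to B, so B is most probable.

B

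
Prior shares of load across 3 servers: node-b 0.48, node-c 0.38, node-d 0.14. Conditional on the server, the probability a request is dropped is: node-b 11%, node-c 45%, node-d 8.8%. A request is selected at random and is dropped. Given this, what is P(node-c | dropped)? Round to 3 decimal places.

0.724

Compute prior × likelihood for every hypothesis:
  node-b: 0.48 × 0.11 = 0.0528
  node-c: 0.38 × 0.45 = 0.171
  node-d: 0.14 × 0.088 = 0.01232
Normalizing constant = 0.23612.
P(node-c | evidence) = 0.171 / 0.23612 ≈ 0.724.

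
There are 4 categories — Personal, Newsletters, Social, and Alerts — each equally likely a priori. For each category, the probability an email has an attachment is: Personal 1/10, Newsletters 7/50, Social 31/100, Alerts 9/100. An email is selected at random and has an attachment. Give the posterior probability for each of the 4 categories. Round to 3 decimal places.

With a uniform prior (1/4 each), posterior ∝ likelihood:
  Personal: 0.1
  Newsletters: 0.14
  Social: 0.31
  Alerts: 0.09
Normalizing constant = 0.64.
P(Personal | attachment) = 0.1/0.64 ≈ 0.156
P(Newsletters | attachment) = 0.14/0.64 ≈ 0.219
P(Social | attachment) = 0.31/0.64 ≈ 0.484
P(Alerts | attachment) = 0.09/0.64 ≈ 0.141
(Check: 0.156+0.219+0.484+0.141 = 1.000.)

Personal 0.156, Newsletters 0.219, Social 0.484, Alerts 0.141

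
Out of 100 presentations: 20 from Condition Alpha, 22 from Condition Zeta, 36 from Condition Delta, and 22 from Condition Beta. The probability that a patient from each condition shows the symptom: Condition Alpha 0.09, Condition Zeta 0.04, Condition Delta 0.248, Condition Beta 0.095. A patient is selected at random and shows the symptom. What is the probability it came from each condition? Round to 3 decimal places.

Condition Alpha 0.131, Condition Zeta 0.064, Condition Delta 0.652, Condition Beta 0.153

Unnormalized posteriors (prior × likelihood):
  Condition Alpha: 0.2 × 0.09 = 0.018
  Condition Zeta: 0.22 × 0.04 = 0.0088
  Condition Delta: 0.36 × 0.248 = 0.08928
  Condition Beta: 0.22 × 0.095 = 0.0209
Sum = 0.13698.
P(Condition Alpha | symptomatic) = 0.018/0.13698 ≈ 0.131
P(Condition Zeta | symptomatic) = 0.0088/0.13698 ≈ 0.064
P(Condition Delta | symptomatic) = 0.08928/0.13698 ≈ 0.652
P(Condition Beta | symptomatic) = 0.0209/0.13698 ≈ 0.153
(Check: 0.131+0.064+0.652+0.153 = 1.000.)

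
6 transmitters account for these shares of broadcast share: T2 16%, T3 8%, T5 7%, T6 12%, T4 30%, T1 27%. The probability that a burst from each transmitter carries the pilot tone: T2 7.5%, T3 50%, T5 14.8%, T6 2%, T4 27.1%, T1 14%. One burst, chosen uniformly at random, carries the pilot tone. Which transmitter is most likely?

T4

Unnormalized posteriors (prior × likelihood):
  T2: 0.16 × 0.075 = 0.012
  T3: 0.08 × 0.5 = 0.04
  T5: 0.07 × 0.148 = 0.01036
  T6: 0.12 × 0.02 = 0.0024
  T4: 0.3 × 0.271 = 0.0813
  T1: 0.27 × 0.14 = 0.0378
Total = 0.18386.
Largest term belongs to T4, so T4 is most probable.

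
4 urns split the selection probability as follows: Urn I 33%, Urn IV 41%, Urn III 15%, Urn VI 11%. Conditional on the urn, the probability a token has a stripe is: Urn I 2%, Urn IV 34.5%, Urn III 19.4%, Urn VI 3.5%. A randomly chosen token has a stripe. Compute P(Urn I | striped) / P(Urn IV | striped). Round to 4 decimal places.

Unnormalized posteriors (prior × likelihood):
  Urn I: 0.33 × 0.02 = 0.0066
  Urn IV: 0.41 × 0.345 = 0.14145
  Urn III: 0.15 × 0.194 = 0.0291
  Urn VI: 0.11 × 0.035 = 0.00385
Normalizing constant = 0.181.
The ratio is 0.0066 / 0.14145 (the normalizer cancels) = 0.0467.

0.0467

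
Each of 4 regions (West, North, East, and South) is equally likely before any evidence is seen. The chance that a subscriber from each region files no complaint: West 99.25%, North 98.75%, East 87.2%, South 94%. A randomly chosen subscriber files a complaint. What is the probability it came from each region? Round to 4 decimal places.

West 0.0361, North 0.0601, East 0.6154, South 0.2885

Taking complements, P(complaint | each) = West 0.0075, North 0.0125, East 0.128, South 0.06.
With a uniform prior (1/4 each), posterior ∝ likelihood:
  West: 0.0075
  North: 0.0125
  East: 0.128
  South: 0.06
Total = 0.208.
P(West | complaint) = 0.0075/0.208 ≈ 0.0361
P(North | complaint) = 0.0125/0.208 ≈ 0.0601
P(East | complaint) = 0.128/0.208 ≈ 0.6154
P(South | complaint) = 0.06/0.208 ≈ 0.2885
(Check: 0.0361+0.0601+0.6154+0.2885 = 1.0001.)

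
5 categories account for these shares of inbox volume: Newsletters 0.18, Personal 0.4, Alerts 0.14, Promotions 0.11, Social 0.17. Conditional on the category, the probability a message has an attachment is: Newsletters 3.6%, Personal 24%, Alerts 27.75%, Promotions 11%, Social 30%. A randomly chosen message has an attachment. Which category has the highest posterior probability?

Personal

Unnormalized posteriors (prior × likelihood):
  Newsletters: 0.18 × 0.036 = 0.00648
  Personal: 0.4 × 0.24 = 0.096
  Alerts: 0.14 × 0.2775 = 0.03885
  Promotions: 0.11 × 0.11 = 0.0121
  Social: 0.17 × 0.3 = 0.051
Sum = 0.20443.
Largest term belongs to Personal, so Personal is most probable.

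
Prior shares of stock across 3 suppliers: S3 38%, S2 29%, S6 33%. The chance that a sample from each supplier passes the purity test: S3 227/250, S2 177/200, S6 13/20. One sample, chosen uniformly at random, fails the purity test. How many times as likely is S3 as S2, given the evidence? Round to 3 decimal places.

1.048

Taking complements, P(off-spec | each) = S3 0.092, S2 0.115, S6 0.35.
Unnormalized posteriors (prior × likelihood):
  S3: 0.38 × 0.092 = 0.03496
  S2: 0.29 × 0.115 = 0.03335
  S6: 0.33 × 0.35 = 0.1155
Normalizing constant = 0.18381.
The ratio is 0.03496 / 0.03335 (the normalizer cancels) = 1.048.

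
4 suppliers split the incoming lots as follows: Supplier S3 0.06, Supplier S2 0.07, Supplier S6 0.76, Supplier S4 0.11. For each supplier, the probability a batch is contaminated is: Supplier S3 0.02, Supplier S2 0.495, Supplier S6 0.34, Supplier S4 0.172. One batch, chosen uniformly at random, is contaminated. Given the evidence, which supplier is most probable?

By Bayes' rule, posterior ∝ prior × likelihood:
  Supplier S3: 0.06 × 0.02 = 0.0012
  Supplier S2: 0.07 × 0.495 = 0.03465
  Supplier S6: 0.76 × 0.34 = 0.2584
  Supplier S4: 0.11 × 0.172 = 0.01892
Normalizing constant = 0.31317.
Largest term belongs to Supplier S6, so Supplier S6 is most probable.

Supplier S6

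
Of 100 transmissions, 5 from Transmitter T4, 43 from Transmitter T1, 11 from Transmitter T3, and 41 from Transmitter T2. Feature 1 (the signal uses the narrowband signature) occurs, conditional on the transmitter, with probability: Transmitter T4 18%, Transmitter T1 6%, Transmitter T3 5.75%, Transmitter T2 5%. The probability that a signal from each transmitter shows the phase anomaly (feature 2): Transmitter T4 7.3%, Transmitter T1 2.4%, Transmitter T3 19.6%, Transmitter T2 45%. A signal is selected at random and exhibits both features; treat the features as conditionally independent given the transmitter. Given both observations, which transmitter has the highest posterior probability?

Prior × likelihood for each hypothesis:
  Transmitter T4: 0.05 × 0.18 × 0.073 = 0.000657
  Transmitter T1: 0.43 × 0.06 × 0.024 = 0.0006192
  Transmitter T3: 0.11 × 0.0575 × 0.196 = 0.0012397
  Transmitter T2: 0.41 × 0.05 × 0.45 = 0.009225
Total = 0.0117409.
Largest term belongs to Transmitter T2, so Transmitter T2 is most probable.

Transmitter T2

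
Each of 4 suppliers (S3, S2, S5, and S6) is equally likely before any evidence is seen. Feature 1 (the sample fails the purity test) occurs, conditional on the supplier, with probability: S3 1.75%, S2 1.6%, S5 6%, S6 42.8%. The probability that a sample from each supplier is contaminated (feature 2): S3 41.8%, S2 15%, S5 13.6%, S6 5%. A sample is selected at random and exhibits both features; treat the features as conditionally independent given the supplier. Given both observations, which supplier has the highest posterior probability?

Since the prior is uniform, the posterior is proportional to the likelihood:
  S3: 0.0175 × 0.418 = 0.007315
  S2: 0.016 × 0.15 = 0.0024
  S5: 0.06 × 0.136 = 0.00816
  S6: 0.428 × 0.05 = 0.0214
Normalizing constant = 0.039275.
Largest term belongs to S6, so S6 is most probable.

S6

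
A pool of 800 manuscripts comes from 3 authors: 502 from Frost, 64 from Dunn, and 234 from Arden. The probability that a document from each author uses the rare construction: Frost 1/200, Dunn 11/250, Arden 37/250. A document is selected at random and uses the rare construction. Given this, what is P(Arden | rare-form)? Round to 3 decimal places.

Prior × likelihood for each hypothesis:
  Frost: 0.6275 × 0.005 = 0.0031375
  Dunn: 0.08 × 0.044 = 0.00352
  Arden: 0.2925 × 0.148 = 0.04329
Sum = 0.0499475.
P(Arden | evidence) = 0.04329 / 0.0499475 ≈ 0.867.

0.867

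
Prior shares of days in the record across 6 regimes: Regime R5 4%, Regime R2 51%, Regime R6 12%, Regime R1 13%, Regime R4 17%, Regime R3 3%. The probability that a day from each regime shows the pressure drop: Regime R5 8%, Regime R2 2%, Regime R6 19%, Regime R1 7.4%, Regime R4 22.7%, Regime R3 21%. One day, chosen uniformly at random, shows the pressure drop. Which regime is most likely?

Regime R4

Compute prior × likelihood for every hypothesis:
  Regime R5: 0.04 × 0.08 = 0.0032
  Regime R2: 0.51 × 0.02 = 0.0102
  Regime R6: 0.12 × 0.19 = 0.0228
  Regime R1: 0.13 × 0.074 = 0.00962
  Regime R4: 0.17 × 0.227 = 0.03859
  Regime R3: 0.03 × 0.21 = 0.0063
Sum = 0.09071.
Largest term belongs to Regime R4, so Regime R4 is most probable.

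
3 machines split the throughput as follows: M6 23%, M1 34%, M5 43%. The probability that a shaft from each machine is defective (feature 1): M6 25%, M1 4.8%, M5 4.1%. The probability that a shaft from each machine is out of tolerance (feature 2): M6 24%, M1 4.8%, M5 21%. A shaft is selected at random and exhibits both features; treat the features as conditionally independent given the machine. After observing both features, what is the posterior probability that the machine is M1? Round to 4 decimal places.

0.0428

By Bayes' rule, posterior ∝ prior × likelihood:
  M6: 0.23 × 0.25 × 0.24 = 0.0138
  M1: 0.34 × 0.048 × 0.048 = 0.00078336
  M5: 0.43 × 0.041 × 0.21 = 0.0037023
Total = 0.01828566.
P(M1 | evidence) = 0.00078336 / 0.01828566 ≈ 0.0428.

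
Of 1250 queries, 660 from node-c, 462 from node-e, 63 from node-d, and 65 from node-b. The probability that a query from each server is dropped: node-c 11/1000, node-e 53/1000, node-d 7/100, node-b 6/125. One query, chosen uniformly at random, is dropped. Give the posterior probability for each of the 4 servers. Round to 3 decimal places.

By Bayes' rule, posterior ∝ prior × likelihood:
  node-c: 0.528 × 0.011 = 0.005808
  node-e: 0.3696 × 0.053 = 0.0195888
  node-d: 0.0504 × 0.07 = 0.003528
  node-b: 0.052 × 0.048 = 0.002496
Total = 0.0314208.
P(node-c | dropped) = 0.005808/0.0314208 ≈ 0.185
P(node-e | dropped) = 0.0195888/0.0314208 ≈ 0.623
P(node-d | dropped) = 0.003528/0.0314208 ≈ 0.112
P(node-b | dropped) = 0.002496/0.0314208 ≈ 0.079

node-c 0.185, node-e 0.623, node-d 0.112, node-b 0.079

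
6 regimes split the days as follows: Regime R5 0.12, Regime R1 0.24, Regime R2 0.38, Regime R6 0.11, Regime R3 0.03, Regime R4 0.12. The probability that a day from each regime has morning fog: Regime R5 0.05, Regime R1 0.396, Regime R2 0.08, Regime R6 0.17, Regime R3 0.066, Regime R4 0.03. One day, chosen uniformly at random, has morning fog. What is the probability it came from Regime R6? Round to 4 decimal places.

Prior × likelihood for each hypothesis:
  Regime R5: 0.12 × 0.05 = 0.006
  Regime R1: 0.24 × 0.396 = 0.09504
  Regime R2: 0.38 × 0.08 = 0.0304
  Regime R6: 0.11 × 0.17 = 0.0187
  Regime R3: 0.03 × 0.066 = 0.00198
  Regime R4: 0.12 × 0.03 = 0.0036
Sum = 0.15572.
P(Regime R6 | evidence) = 0.0187 / 0.15572 ≈ 0.1201.

0.1201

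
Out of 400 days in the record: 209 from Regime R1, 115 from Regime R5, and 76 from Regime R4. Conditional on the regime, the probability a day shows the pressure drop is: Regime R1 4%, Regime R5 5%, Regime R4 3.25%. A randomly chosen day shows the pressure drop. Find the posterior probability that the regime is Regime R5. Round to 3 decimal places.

Compute prior × likelihood for every hypothesis:
  Regime R1: 0.5225 × 0.04 = 0.0209
  Regime R5: 0.2875 × 0.05 = 0.014375
  Regime R4: 0.19 × 0.0325 = 0.006175
Total = 0.04145.
P(Regime R5 | evidence) = 0.014375 / 0.04145 ≈ 0.347.

0.347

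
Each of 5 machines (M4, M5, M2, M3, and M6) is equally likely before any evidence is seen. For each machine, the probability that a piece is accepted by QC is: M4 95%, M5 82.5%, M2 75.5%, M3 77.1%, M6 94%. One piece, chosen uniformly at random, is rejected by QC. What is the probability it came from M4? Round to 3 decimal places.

Taking complements, P(rejected | each) = M4 0.05, M5 0.175, M2 0.245, M3 0.229, M6 0.06.
Since the prior is uniform, the posterior is proportional to the likelihood:
  M4: 0.05
  M5: 0.175
  M2: 0.245
  M3: 0.229
  M6: 0.06
Total = 0.759.
P(M4 | evidence) = 0.05 / 0.759 ≈ 0.066.

0.066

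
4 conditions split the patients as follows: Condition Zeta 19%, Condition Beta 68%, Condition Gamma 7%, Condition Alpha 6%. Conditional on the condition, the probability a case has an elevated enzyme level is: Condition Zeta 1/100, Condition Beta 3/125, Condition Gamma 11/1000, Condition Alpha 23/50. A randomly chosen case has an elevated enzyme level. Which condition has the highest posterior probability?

Condition Alpha

Prior × likelihood for each hypothesis:
  Condition Zeta: 0.19 × 0.01 = 0.0019
  Condition Beta: 0.68 × 0.024 = 0.01632
  Condition Gamma: 0.07 × 0.011 = 0.00077
  Condition Alpha: 0.06 × 0.46 = 0.0276
Normalizing constant = 0.04659.
Largest term belongs to Condition Alpha, so Condition Alpha is most probable.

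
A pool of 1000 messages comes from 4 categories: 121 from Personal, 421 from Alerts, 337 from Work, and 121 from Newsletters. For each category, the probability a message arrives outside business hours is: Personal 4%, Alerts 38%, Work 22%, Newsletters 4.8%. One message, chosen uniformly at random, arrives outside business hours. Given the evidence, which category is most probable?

By Bayes' rule, posterior ∝ prior × likelihood:
  Personal: 0.121 × 0.04 = 0.00484
  Alerts: 0.421 × 0.38 = 0.15998
  Work: 0.337 × 0.22 = 0.07414
  Newsletters: 0.121 × 0.048 = 0.005808
Sum = 0.244768.
Largest term belongs to Alerts, so Alerts is most probable.

Alerts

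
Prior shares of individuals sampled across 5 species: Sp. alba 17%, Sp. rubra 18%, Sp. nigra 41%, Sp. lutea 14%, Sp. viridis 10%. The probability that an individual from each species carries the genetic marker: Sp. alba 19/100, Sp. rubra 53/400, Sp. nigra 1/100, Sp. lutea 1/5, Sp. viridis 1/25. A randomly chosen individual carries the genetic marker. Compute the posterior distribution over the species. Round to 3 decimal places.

By Bayes' rule, posterior ∝ prior × likelihood:
  Sp. alba: 0.17 × 0.19 = 0.0323
  Sp. rubra: 0.18 × 0.1325 = 0.02385
  Sp. nigra: 0.41 × 0.01 = 0.0041
  Sp. lutea: 0.14 × 0.2 = 0.028
  Sp. viridis: 0.1 × 0.04 = 0.004
Total = 0.09225.
P(Sp. alba | marker) = 0.0323/0.09225 ≈ 0.350
P(Sp. rubra | marker) = 0.02385/0.09225 ≈ 0.259
P(Sp. nigra | marker) = 0.0041/0.09225 ≈ 0.044
P(Sp. lutea | marker) = 0.028/0.09225 ≈ 0.304
P(Sp. viridis | marker) = 0.004/0.09225 ≈ 0.043

Sp. alba 0.350, Sp. rubra 0.259, Sp. nigra 0.044, Sp. lutea 0.304, Sp. viridis 0.043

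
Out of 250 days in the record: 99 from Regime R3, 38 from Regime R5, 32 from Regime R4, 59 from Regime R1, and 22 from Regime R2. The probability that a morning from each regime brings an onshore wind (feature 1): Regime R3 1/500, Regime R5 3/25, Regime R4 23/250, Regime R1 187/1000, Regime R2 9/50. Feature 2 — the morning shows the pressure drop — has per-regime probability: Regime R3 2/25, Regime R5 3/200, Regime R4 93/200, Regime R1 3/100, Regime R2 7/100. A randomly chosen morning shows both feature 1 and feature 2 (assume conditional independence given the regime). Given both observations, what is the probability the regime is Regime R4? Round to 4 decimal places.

0.6641

Prior × likelihood for each hypothesis:
  Regime R3: 0.396 × 0.002 × 0.08 = 0.00006336
  Regime R5: 0.152 × 0.12 × 0.015 = 0.0002736
  Regime R4: 0.128 × 0.092 × 0.465 = 0.00547584
  Regime R1: 0.236 × 0.187 × 0.03 = 0.00132396
  Regime R2: 0.088 × 0.18 × 0.07 = 0.0011088
Total = 0.00824556.
P(Regime R4 | evidence) = 0.00547584 / 0.00824556 ≈ 0.6641.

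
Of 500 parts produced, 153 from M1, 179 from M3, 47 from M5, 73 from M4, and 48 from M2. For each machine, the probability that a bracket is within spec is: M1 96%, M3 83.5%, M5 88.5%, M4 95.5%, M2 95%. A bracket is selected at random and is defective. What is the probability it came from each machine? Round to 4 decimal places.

M1 0.1309, M3 0.6318, M5 0.1156, M4 0.0703, M2 0.0513

Taking complements, P(defective | each) = M1 0.04, M3 0.165, M5 0.115, M4 0.045, M2 0.05.
By Bayes' rule, posterior ∝ prior × likelihood:
  M1: 0.306 × 0.04 = 0.01224
  M3: 0.358 × 0.165 = 0.05907
  M5: 0.094 × 0.115 = 0.01081
  M4: 0.146 × 0.045 = 0.00657
  M2: 0.096 × 0.05 = 0.0048
Total = 0.09349.
P(M1 | defective) = 0.01224/0.09349 ≈ 0.1309
P(M3 | defective) = 0.05907/0.09349 ≈ 0.6318
P(M5 | defective) = 0.01081/0.09349 ≈ 0.1156
P(M4 | defective) = 0.00657/0.09349 ≈ 0.0703
P(M2 | defective) = 0.0048/0.09349 ≈ 0.0513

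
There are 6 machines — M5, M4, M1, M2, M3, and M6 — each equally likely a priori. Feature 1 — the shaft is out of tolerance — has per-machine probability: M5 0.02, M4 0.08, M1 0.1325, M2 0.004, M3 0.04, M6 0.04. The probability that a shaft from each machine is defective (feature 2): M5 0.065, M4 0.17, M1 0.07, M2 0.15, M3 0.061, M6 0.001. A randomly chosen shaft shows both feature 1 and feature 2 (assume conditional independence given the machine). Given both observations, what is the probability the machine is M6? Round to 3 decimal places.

0.001

With a uniform prior (1/6 each), posterior ∝ likelihood:
  M5: 0.02 × 0.065 = 0.0013
  M4: 0.08 × 0.17 = 0.0136
  M1: 0.1325 × 0.07 = 0.009275
  M2: 0.004 × 0.15 = 0.0006
  M3: 0.04 × 0.061 = 0.00244
  M6: 0.04 × 0.001 = 0.00004
Total = 0.027255.
P(M6 | evidence) = 0.00004 / 0.027255 ≈ 0.001.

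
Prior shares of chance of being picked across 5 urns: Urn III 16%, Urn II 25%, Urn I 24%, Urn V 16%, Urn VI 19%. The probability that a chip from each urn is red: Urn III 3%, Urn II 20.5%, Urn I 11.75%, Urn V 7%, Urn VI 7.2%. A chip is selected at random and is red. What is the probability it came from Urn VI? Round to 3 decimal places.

By Bayes' rule, posterior ∝ prior × likelihood:
  Urn III: 0.16 × 0.03 = 0.0048
  Urn II: 0.25 × 0.205 = 0.05125
  Urn I: 0.24 × 0.1175 = 0.0282
  Urn V: 0.16 × 0.07 = 0.0112
  Urn VI: 0.19 × 0.072 = 0.01368
Total = 0.10913.
P(Urn VI | evidence) = 0.01368 / 0.10913 ≈ 0.125.

0.125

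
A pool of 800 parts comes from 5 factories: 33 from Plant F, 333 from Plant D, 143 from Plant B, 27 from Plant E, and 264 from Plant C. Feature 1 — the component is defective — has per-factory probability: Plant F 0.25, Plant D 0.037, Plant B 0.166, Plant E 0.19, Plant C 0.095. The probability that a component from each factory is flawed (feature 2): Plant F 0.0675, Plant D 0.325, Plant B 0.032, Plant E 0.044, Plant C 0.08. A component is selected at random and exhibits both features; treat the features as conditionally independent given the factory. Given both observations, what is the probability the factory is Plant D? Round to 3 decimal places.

0.530

Unnormalized posteriors (prior × likelihood):
  Plant F: 0.04125 × 0.25 × 0.0675 = 0.00069609375
  Plant D: 0.41625 × 0.037 × 0.325 = 0.00500540625
  Plant B: 0.17875 × 0.166 × 0.032 = 0.00094952
  Plant E: 0.03375 × 0.19 × 0.044 = 0.00028215
  Plant C: 0.33 × 0.095 × 0.08 = 0.002508
Total = 0.00944117.
P(Plant D | evidence) = 0.00500540625 / 0.00944117 ≈ 0.530.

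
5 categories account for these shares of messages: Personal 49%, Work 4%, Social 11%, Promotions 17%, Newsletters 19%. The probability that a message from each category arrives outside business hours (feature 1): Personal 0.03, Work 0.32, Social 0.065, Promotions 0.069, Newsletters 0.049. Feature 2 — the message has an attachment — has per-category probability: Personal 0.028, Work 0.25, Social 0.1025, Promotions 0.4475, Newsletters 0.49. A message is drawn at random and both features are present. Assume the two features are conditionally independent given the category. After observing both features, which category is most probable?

Prior × likelihood for each hypothesis:
  Personal: 0.49 × 0.03 × 0.028 = 0.0004116
  Work: 0.04 × 0.32 × 0.25 = 0.0032
  Social: 0.11 × 0.065 × 0.1025 = 0.000732875
  Promotions: 0.17 × 0.069 × 0.4475 = 0.005249175
  Newsletters: 0.19 × 0.049 × 0.49 = 0.0045619
Total = 0.01415555.
Largest term belongs to Promotions, so Promotions is most probable.

Promotions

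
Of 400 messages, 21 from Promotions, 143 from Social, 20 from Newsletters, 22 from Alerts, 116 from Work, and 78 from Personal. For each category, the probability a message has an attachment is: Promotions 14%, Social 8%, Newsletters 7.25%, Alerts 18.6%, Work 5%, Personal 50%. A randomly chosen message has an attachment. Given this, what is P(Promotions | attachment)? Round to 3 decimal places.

Unnormalized posteriors (prior × likelihood):
  Promotions: 0.0525 × 0.14 = 0.00735
  Social: 0.3575 × 0.08 = 0.0286
  Newsletters: 0.05 × 0.0725 = 0.003625
  Alerts: 0.055 × 0.186 = 0.01023
  Work: 0.29 × 0.05 = 0.0145
  Personal: 0.195 × 0.5 = 0.0975
Sum = 0.161805.
P(Promotions | evidence) = 0.00735 / 0.161805 ≈ 0.045.

0.045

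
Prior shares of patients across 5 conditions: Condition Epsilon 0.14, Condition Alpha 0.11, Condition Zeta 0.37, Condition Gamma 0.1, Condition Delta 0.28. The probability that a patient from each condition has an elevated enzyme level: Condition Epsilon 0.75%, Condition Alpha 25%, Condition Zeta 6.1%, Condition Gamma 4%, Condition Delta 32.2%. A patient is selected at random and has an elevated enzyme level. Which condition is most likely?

Unnormalized posteriors (prior × likelihood):
  Condition Epsilon: 0.14 × 0.0075 = 0.00105
  Condition Alpha: 0.11 × 0.25 = 0.0275
  Condition Zeta: 0.37 × 0.061 = 0.02257
  Condition Gamma: 0.1 × 0.04 = 0.004
  Condition Delta: 0.28 × 0.322 = 0.09016
Total = 0.14528.
Largest term belongs to Condition Delta, so Condition Delta is most probable.

Condition Delta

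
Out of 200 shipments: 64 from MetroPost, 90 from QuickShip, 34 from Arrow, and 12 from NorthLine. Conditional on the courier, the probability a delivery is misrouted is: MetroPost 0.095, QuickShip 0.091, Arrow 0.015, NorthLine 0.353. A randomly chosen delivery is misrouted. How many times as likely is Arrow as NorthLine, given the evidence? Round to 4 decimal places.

0.1204

Compute prior × likelihood for every hypothesis:
  MetroPost: 0.32 × 0.095 = 0.0304
  QuickShip: 0.45 × 0.091 = 0.04095
  Arrow: 0.17 × 0.015 = 0.00255
  NorthLine: 0.06 × 0.353 = 0.02118
Total = 0.09508.
The ratio is 0.00255 / 0.02118 (the normalizer cancels) = 0.1204.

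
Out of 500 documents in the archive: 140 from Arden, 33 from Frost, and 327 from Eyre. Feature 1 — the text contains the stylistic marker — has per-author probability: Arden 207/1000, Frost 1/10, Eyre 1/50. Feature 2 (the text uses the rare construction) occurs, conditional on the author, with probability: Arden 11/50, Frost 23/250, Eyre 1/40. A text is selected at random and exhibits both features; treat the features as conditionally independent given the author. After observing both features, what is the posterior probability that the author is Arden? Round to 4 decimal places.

0.9317

Unnormalized posteriors (prior × likelihood):
  Arden: 0.28 × 0.207 × 0.22 = 0.0127512
  Frost: 0.066 × 0.1 × 0.092 = 0.0006072
  Eyre: 0.654 × 0.02 × 0.025 = 0.000327
Normalizing constant = 0.0136854.
P(Arden | evidence) = 0.0127512 / 0.0136854 ≈ 0.9317.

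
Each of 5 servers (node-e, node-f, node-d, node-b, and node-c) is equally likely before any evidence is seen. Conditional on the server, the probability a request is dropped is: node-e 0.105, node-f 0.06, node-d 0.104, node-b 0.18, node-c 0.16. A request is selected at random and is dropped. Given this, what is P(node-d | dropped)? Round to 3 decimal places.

Since the prior is uniform, the posterior is proportional to the likelihood:
  node-e: 0.105
  node-f: 0.06
  node-d: 0.104
  node-b: 0.18
  node-c: 0.16
Sum = 0.609.
P(node-d | evidence) = 0.104 / 0.609 ≈ 0.171.

0.171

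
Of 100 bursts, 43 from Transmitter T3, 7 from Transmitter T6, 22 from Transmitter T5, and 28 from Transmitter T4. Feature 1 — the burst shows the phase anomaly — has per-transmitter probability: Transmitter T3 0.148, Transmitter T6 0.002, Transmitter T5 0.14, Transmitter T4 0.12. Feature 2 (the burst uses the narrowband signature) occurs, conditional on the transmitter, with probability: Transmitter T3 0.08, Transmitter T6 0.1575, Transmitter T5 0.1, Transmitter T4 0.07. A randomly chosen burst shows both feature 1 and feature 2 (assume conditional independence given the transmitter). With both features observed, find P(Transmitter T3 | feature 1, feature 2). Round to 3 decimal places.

By Bayes' rule, posterior ∝ prior × likelihood:
  Transmitter T3: 0.43 × 0.148 × 0.08 = 0.0050912
  Transmitter T6: 0.07 × 0.002 × 0.1575 = 0.00002205
  Transmitter T5: 0.22 × 0.14 × 0.1 = 0.00308
  Transmitter T4: 0.28 × 0.12 × 0.07 = 0.002352
Normalizing constant = 0.01054525.
P(Transmitter T3 | evidence) = 0.0050912 / 0.01054525 ≈ 0.483.

0.483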